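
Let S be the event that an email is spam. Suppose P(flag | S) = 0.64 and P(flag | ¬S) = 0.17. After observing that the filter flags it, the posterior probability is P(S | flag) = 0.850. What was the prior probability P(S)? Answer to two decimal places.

In odds form, posterior odds = prior odds × likelihood ratio, so prior odds = posterior odds ÷ LR.
Posterior odds = 0.850/(1−0.850) = 5.6667. LR = 0.64/0.17 = 3.7647.
Prior odds = 5.6667/3.7647 = 1.5052, so P(S) = 1.5052/(1+1.5052) ≈ 0.60.

P(S) = 0.60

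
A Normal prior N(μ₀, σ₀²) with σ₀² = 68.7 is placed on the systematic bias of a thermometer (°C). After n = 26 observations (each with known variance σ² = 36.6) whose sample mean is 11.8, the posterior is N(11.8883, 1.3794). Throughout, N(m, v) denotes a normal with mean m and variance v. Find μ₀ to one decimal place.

μ₀ = 16.2

The posterior mean is a precision-weighted average: μ_n = (τ₀μ₀ + τ_data·x̄)/(τ₀+τ_data), with τ₀=1/σ₀² and τ_data=n/σ².
Here τ₀ = 1/68.7 = 0.014556 and τ_data = 26/36.6 = 0.710383, so τ_n = 0.724939.
Rearranging for μ₀: μ₀ = (μ_n·τ_n − τ_data·x̄)/τ₀ = (11.8883·0.724939 − 0.710383·11.8) / 0.014556 = 0.235773/0.014556 ≈ 16.2.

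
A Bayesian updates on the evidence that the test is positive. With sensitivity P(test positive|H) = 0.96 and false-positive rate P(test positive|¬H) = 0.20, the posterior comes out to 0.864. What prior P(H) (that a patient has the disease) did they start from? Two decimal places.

P(H) = 0.57

Bayes' rule in odds form gives O(H|E) = O(H)·[P(E|H)/P(E|¬H)], hence O(H) = O(H|E)/LR.
Posterior odds = 0.864/(1−0.864) = 6.3529. LR = 0.96/0.20 = 4.8000.
Prior odds = 6.3529/4.8000 = 1.3235, so P(H) = 1.3235/(1+1.3235) ≈ 0.57.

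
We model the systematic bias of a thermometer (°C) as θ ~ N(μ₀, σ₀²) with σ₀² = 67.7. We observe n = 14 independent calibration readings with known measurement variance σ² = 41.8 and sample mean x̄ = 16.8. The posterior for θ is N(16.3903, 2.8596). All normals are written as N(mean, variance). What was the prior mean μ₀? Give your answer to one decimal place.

μ₀ = 7.1

The posterior mean is a precision-weighted average: μ_n = (τ₀μ₀ + τ_data·x̄)/(τ₀+τ_data), with τ₀=1/σ₀² and τ_data=n/σ².
Here τ₀ = 1/67.7 = 0.014771 and τ_data = 14/41.8 = 0.334928, so τ_n = 0.349699.
Rearranging for μ₀: μ₀ = (μ_n·τ_n − τ_data·x̄)/τ₀ = (16.3903·0.349699 − 0.334928·16.8) / 0.014771 = 0.104881/0.014771 ≈ 7.1.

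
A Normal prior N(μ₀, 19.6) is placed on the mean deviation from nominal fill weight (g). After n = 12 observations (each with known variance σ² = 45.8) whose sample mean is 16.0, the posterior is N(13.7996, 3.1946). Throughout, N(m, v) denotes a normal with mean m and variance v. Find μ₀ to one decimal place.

With known observation variance, the Normal–Normal posterior has precision τ_n = τ₀ + n/σ² and mean μ_n = (τ₀μ₀ + (n/σ²)x̄)/τ_n.
Here τ₀ = 1/19.6 = 0.051020 and τ_data = 12/45.8 = 0.262009, so τ_n = 0.313029.
Rearranging for μ₀: μ₀ = (μ_n·τ_n − τ_data·x̄)/τ₀ = (13.7996·0.313029 − 0.262009·16.0) / 0.051020 = 0.127531/0.051020 ≈ 2.5.

μ₀ = 2.5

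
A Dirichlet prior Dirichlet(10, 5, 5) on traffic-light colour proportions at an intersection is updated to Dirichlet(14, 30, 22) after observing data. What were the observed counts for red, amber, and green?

counts (4, 25, 17)

For a Dirichlet(α) prior with multinomial counts c, the posterior is Dirichlet(α + c) componentwise.
Counts are posterior − prior componentwise: 14−10=4, 30−5=25, 22−5=17.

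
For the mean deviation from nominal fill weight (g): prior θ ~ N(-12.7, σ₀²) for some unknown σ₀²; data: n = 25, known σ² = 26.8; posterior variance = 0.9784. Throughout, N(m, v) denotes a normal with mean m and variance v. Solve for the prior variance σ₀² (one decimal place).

For the Normal–Normal model with known σ², precisions add: τ_n = τ₀ + n/σ².
So 1/σ₀² = 1/0.9784 − 25/26.8 = 1.022077 − 0.932836 = 0.089241.
Hence σ₀² = 1/0.089241 ≈ 11.2.

σ₀² = 11.2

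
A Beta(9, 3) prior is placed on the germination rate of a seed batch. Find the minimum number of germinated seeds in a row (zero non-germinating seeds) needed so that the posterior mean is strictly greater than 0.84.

k = 7

After k germinated seeds and 0 non-germinating seeds the posterior is Beta(9+k, 3), with mean (9+k)/(9+3+k).
Set (9+k)/(12+k) > 0.84 and solve: k > (0.84·12 − 9)/(1 − 0.84) = 6.750.
The smallest integer exceeding 6.750 is 7.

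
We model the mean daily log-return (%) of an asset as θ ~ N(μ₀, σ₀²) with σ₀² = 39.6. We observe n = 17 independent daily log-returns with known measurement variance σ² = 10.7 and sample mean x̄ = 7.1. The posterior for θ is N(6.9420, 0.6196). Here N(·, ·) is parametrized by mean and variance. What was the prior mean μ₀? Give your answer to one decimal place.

μ₀ = -3.0

With known observation variance, the Normal–Normal posterior has precision τ_n = τ₀ + n/σ² and mean μ_n = (τ₀μ₀ + (n/σ²)x̄)/τ_n.
Here τ₀ = 1/39.6 = 0.025253 and τ_data = 17/10.7 = 1.588785, so τ_n = 1.614038.
Rearranging for μ₀: μ₀ = (μ_n·τ_n − τ_data·x̄)/τ₀ = (6.9420·1.614038 − 1.588785·7.1) / 0.025253 = -0.075722/0.025253 ≈ -3.0.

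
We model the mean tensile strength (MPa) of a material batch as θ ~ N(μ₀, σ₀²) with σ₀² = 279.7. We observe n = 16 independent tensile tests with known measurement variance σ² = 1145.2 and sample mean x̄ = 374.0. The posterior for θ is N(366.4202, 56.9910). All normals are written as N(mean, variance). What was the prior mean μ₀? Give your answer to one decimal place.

With known observation variance, the Normal–Normal posterior has precision τ_n = τ₀ + n/σ² and mean μ_n = (τ₀μ₀ + (n/σ²)x̄)/τ_n.
Here τ₀ = 1/279.7 = 0.003575 and τ_data = 16/1145.2 = 0.013971, so τ_n = 0.017546.
Rearranging for μ₀: μ₀ = (μ_n·τ_n − τ_data·x̄)/τ₀ = (366.4202·0.017546 − 0.013971·374.0) / 0.003575 = 1.204055/0.003575 ≈ 336.8.

μ₀ = 336.8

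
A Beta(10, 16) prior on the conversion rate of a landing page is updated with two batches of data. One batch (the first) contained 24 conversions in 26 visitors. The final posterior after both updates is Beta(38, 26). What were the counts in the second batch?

4 conversions and 8 bounces

Because Beta–binomial updating is additive in the counts, the combined data contributed (α_post−α_prior, β_post−β_prior) successes and failures.
Total across both batches: 38−10=28 conversions, 26−16=10 bounces.
Subtract the first batch: 28−24=4 conversions and 10−2=8 bounces.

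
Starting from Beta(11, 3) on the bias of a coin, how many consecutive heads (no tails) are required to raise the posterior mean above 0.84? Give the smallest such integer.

After k heads and 0 tails the posterior is Beta(11+k, 3), with mean (11+k)/(11+3+k).
Set (11+k)/(14+k) > 0.84 and solve: k > (0.84·14 − 11)/(1 − 0.84) = 4.750.
The smallest integer exceeding 4.750 is 5.

k = 5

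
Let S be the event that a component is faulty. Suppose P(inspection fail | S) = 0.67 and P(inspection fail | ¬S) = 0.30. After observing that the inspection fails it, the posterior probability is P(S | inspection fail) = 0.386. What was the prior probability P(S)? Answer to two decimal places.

In odds form, posterior odds = prior odds × likelihood ratio, so prior odds = posterior odds ÷ LR.
Posterior odds = 0.386/(1−0.386) = 0.6287. LR = 0.67/0.30 = 2.2333.
Prior odds = 0.6287/2.2333 = 0.2815, so P(S) = 0.2815/(1+0.2815) ≈ 0.22.

P(S) = 0.22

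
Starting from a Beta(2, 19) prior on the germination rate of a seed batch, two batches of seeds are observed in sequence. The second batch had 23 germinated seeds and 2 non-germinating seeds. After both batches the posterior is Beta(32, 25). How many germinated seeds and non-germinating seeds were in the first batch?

7 germinated seeds and 4 non-germinating seeds

Sequential conjugate updates are equivalent to a single update on the pooled data, so total successes = posterior α − prior α and total failures = posterior β − prior β.
Total across both batches: 32−2=30 germinated seeds, 25−19=6 non-germinating seeds.
Subtract the second batch: 30−23=7 germinated seeds and 6−2=4 non-germinating seeds.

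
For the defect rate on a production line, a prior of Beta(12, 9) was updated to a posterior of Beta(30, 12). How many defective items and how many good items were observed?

18 defective items and 3 good items

Beta is conjugate to the binomial likelihood: posterior = Beta(α+s, β+f).
So s = 30 − 12 = 18 and f = 12 − 9 = 3.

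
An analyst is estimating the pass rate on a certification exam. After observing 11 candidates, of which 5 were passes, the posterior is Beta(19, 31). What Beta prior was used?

Beta is conjugate to the binomial likelihood: posterior = Beta(a+s, b+f).
So a = 19 − 5 = 14 and b = 31 − 6 = 25.

Beta(14, 25)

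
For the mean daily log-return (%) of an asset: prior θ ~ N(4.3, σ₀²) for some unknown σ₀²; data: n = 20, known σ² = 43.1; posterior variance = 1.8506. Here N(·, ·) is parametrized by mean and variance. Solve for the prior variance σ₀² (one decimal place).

For the Normal–Normal model with known σ², precisions add: τ_n = τ₀ + n/σ².
So 1/σ₀² = 1/1.8506 − 20/43.1 = 0.540365 − 0.464037 = 0.076328.
Hence σ₀² = 1/0.076328 ≈ 13.1.

σ₀² = 13.1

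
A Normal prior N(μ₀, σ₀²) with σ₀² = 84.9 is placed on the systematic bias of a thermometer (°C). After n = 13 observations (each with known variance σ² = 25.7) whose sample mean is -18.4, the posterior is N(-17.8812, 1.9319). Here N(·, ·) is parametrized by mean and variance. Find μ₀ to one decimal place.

μ₀ = 4.4

The posterior mean is a precision-weighted average: μ_n = (τ₀μ₀ + τ_data·x̄)/(τ₀+τ_data), with τ₀=1/σ₀² and τ_data=n/σ².
Here τ₀ = 1/84.9 = 0.011779 and τ_data = 13/25.7 = 0.505837, so τ_n = 0.517616.
Rearranging for μ₀: μ₀ = (μ_n·τ_n − τ_data·x̄)/τ₀ = (-17.8812·0.517616 − 0.505837·-18.4) / 0.011779 = 0.051806/0.011779 ≈ 4.4.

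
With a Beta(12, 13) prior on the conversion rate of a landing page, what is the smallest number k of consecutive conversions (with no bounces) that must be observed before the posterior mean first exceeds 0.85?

After k conversions and 0 bounces the posterior is Beta(12+k, 13), with mean (12+k)/(12+13+k).
Set (12+k)/(25+k) > 0.85 and solve: k > (0.85·25 − 12)/(1 − 0.85) = 61.667.
The smallest integer exceeding 61.667 is 62.

k = 62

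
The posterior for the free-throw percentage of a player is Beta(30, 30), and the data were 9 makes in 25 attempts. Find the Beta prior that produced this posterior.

A Beta(α, β) prior with s successes and f failures in binomial data gives a Beta(α+s, β+f) posterior.
Subtract the data counts: 30−9=21, 30−16=14.

Beta(21, 14)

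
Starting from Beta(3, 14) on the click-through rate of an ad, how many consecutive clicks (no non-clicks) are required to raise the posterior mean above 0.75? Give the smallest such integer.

After k clicks and 0 non-clicks the posterior is Beta(3+k, 14), with mean (3+k)/(3+14+k).
Set (3+k)/(17+k) > 0.75 and solve: k > (0.75·17 − 3)/(1 − 0.75) = 39.000.
The smallest integer exceeding 39.000 is 40, and checking k=40: (43)/(57) = 0.7544 > 0.75.

k = 40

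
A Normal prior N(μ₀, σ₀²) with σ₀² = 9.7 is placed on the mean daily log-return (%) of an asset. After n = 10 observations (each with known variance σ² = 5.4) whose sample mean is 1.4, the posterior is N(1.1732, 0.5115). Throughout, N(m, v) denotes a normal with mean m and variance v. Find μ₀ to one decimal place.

μ₀ = -2.9

The posterior mean is a precision-weighted average: μ_n = (τ₀μ₀ + τ_data·x̄)/(τ₀+τ_data), with τ₀=1/σ₀² and τ_data=n/σ².
Here τ₀ = 1/9.7 = 0.103093 and τ_data = 10/5.4 = 1.851852, so τ_n = 1.954945.
Rearranging for μ₀: μ₀ = (μ_n·τ_n − τ_data·x̄)/τ₀ = (1.1732·1.954945 − 1.851852·1.4) / 0.103093 = -0.299051/0.103093 ≈ -2.9.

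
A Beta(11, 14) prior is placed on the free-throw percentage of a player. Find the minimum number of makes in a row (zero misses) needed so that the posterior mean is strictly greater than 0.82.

After k makes and 0 misses the posterior is Beta(11+k, 14), with mean (11+k)/(11+14+k).
Set (11+k)/(25+k) > 0.82 and solve: k > (0.82·25 − 11)/(1 − 0.82) = 52.778.
The smallest integer exceeding 52.778 is 53.

k = 53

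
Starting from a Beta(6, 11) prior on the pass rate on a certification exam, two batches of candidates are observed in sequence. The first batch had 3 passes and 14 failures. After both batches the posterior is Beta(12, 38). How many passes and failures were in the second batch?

3 passes and 13 failures

Sequential conjugate updates are equivalent to a single update on the pooled data, so total successes = posterior α − prior α and total failures = posterior β − prior β.
Total across both batches: 12−6=6 passes, 38−11=27 failures.
Subtract the first batch: 6−3=3 passes and 27−14=13 failures.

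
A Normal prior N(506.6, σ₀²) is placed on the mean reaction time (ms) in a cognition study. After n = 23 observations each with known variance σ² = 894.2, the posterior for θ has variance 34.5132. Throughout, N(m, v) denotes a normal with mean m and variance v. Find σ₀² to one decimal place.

Posterior precision equals prior precision plus data precision: 1/σ_n² = 1/σ₀² + n/σ².
So 1/σ₀² = 1/34.5132 − 23/894.2 = 0.028974 − 0.025721 = 0.003253.
Hence σ₀² = 1/0.003253 ≈ 307.4.

σ₀² = 307.4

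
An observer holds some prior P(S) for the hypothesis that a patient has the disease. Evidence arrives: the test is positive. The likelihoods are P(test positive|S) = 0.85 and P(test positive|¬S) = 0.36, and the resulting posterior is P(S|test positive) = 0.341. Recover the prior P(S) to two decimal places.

In odds form, posterior odds = prior odds × likelihood ratio, so prior odds = posterior odds ÷ LR.
Posterior odds = 0.341/(1−0.341) = 0.5175. LR = 0.85/0.36 = 2.3611.
Prior odds = 0.5175/2.3611 = 0.2192, so P(S) = 0.2192/(1+0.2192) ≈ 0.18.

P(S) = 0.18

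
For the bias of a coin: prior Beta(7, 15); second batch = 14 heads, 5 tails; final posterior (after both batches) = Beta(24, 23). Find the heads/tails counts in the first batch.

Sequential conjugate updates are equivalent to a single update on the pooled data, so total successes = posterior α − prior α and total failures = posterior β − prior β.
Total across both batches: 24−7=17 heads, 23−15=8 tails.
Subtract the second batch: 17−14=3 heads and 8−5=3 tails.

3 heads and 3 tails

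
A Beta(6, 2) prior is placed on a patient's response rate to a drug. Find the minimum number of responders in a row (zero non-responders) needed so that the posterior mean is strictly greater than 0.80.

After k responders and 0 non-responders the posterior is Beta(6+k, 2), with mean (6+k)/(6+2+k).
Set (6+k)/(8+k) > 0.80 and solve: k > (0.80·8 − 6)/(1 − 0.80) = 2.000.
The smallest integer exceeding 2.000 is 3, and checking k=3: (9)/(11) = 0.8182 > 0.80.

k = 3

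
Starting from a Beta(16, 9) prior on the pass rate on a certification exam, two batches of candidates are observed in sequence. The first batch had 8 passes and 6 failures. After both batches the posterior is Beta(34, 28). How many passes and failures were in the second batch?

Sequential conjugate updates are equivalent to a single update on the pooled data, so total successes = posterior α − prior α and total failures = posterior β − prior β.
Total across both batches: 34−16=18 passes, 28−9=19 failures.
Subtract the first batch: 18−8=10 passes and 19−6=13 failures.

10 passes and 13 failures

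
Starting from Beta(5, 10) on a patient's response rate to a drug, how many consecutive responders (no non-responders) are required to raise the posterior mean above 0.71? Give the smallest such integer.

After k responders and 0 non-responders the posterior is Beta(5+k, 10), with mean (5+k)/(5+10+k).
Set (5+k)/(15+k) > 0.71 and solve: k > (0.71·15 − 5)/(1 − 0.71) = 19.483.
The smallest integer exceeding 19.483 is 20.

k = 20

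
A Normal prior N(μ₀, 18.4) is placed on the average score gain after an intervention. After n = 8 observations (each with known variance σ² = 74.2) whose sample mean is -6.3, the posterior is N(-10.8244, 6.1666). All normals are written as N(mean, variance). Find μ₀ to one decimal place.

μ₀ = -19.8

The posterior mean is a precision-weighted average: μ_n = (τ₀μ₀ + τ_data·x̄)/(τ₀+τ_data), with τ₀=1/σ₀² and τ_data=n/σ².
Here τ₀ = 1/18.4 = 0.054348 and τ_data = 8/74.2 = 0.107817, so τ_n = 0.162165.
Rearranging for μ₀: μ₀ = (μ_n·τ_n − τ_data·x̄)/τ₀ = (-10.8244·0.162165 − 0.107817·-6.3) / 0.054348 = -1.076092/0.054348 ≈ -19.8.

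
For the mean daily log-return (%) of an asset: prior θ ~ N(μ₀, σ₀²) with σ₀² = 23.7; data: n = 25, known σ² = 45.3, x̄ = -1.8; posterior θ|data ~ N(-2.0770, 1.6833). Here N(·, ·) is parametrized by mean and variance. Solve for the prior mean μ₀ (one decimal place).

With known observation variance, the Normal–Normal posterior has precision τ_n = τ₀ + n/σ² and mean μ_n = (τ₀μ₀ + (n/σ²)x̄)/τ_n.
Here τ₀ = 1/23.7 = 0.042194 and τ_data = 25/45.3 = 0.551876, so τ_n = 0.594070.
Rearranging for μ₀: μ₀ = (μ_n·τ_n − τ_data·x̄)/τ₀ = (-2.0770·0.594070 − 0.551876·-1.8) / 0.042194 = -0.240507/0.042194 ≈ -5.7.

μ₀ = -5.7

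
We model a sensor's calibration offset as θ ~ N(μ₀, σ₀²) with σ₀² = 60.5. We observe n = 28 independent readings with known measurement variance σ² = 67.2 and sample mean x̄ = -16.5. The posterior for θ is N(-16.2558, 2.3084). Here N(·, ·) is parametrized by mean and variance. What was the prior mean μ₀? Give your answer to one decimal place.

With known observation variance, the Normal–Normal posterior has precision τ_n = τ₀ + n/σ² and mean μ_n = (τ₀μ₀ + (n/σ²)x̄)/τ_n.
Here τ₀ = 1/60.5 = 0.016529 and τ_data = 28/67.2 = 0.416667, so τ_n = 0.433196.
Rearranging for μ₀: μ₀ = (μ_n·τ_n − τ_data·x̄)/τ₀ = (-16.2558·0.433196 − 0.416667·-16.5) / 0.016529 = -0.166942/0.016529 ≈ -10.1.

μ₀ = -10.1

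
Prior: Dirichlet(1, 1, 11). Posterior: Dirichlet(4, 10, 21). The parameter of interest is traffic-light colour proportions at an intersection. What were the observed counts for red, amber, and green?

For a Dirichlet(α) prior with multinomial counts c, the posterior is Dirichlet(α + c) componentwise.
Counts are posterior − prior componentwise: 4−1=3, 10−1=9, 21−11=10.

counts (3, 9, 10)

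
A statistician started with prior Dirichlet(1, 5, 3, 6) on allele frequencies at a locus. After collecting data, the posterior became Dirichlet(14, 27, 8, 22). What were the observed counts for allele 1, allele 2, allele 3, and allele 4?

For a Dirichlet(α) prior with multinomial counts c, the posterior is Dirichlet(α + c) componentwise.
Counts are posterior − prior componentwise: 14−1=13, 27−5=22, 8−3=5, 22−6=16.

counts (13, 22, 5, 16)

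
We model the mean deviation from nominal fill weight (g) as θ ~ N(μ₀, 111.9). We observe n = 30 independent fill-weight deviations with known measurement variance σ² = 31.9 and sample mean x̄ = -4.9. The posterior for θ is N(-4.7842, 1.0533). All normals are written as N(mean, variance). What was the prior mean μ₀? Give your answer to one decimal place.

With known observation variance, the Normal–Normal posterior has precision τ_n = τ₀ + n/σ² and mean μ_n = (τ₀μ₀ + (n/σ²)x̄)/τ_n.
Here τ₀ = 1/111.9 = 0.008937 and τ_data = 30/31.9 = 0.940439, so τ_n = 0.949376.
Rearranging for μ₀: μ₀ = (μ_n·τ_n − τ_data·x̄)/τ₀ = (-4.7842·0.949376 − 0.940439·-4.9) / 0.008937 = 0.066146/0.008937 ≈ 7.4.

μ₀ = 7.4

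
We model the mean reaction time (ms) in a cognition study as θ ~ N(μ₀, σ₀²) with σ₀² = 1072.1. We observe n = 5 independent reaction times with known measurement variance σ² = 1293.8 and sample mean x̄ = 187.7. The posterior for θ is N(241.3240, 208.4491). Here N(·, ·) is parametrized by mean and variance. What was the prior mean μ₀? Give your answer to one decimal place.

With known observation variance, the Normal–Normal posterior has precision τ_n = τ₀ + n/σ² and mean μ_n = (τ₀μ₀ + (n/σ²)x̄)/τ_n.
Here τ₀ = 1/1072.1 = 0.000933 and τ_data = 5/1293.8 = 0.003865, so τ_n = 0.004798.
Rearranging for μ₀: μ₀ = (μ_n·τ_n − τ_data·x̄)/τ₀ = (241.3240·0.004798 − 0.003865·187.7) / 0.000933 = 0.432412/0.000933 ≈ 463.5.

μ₀ = 463.5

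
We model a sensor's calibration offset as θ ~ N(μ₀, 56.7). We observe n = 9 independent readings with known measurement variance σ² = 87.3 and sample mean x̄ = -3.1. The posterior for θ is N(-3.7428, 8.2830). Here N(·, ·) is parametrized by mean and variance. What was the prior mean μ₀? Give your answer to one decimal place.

μ₀ = -7.5

With known observation variance, the Normal–Normal posterior has precision τ_n = τ₀ + n/σ² and mean μ_n = (τ₀μ₀ + (n/σ²)x̄)/τ_n.
Here τ₀ = 1/56.7 = 0.017637 and τ_data = 9/87.3 = 0.103093, so τ_n = 0.120730.
Rearranging for μ₀: μ₀ = (μ_n·τ_n − τ_data·x̄)/τ₀ = (-3.7428·0.120730 − 0.103093·-3.1) / 0.017637 = -0.132280/0.017637 ≈ -7.5.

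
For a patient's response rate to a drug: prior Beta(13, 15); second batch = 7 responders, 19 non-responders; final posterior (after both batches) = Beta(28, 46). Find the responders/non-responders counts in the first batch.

Because Beta–binomial updating is additive in the counts, the combined data contributed (α_post−α_prior, β_post−β_prior) successes and failures.
Total across both batches: 28−13=15 responders, 46−15=31 non-responders.
Subtract the second batch: 15−7=8 responders and 31−19=12 non-responders.

8 responders and 12 non-responders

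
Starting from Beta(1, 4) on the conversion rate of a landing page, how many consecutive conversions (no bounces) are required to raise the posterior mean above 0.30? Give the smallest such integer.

k = 1

After k conversions and 0 bounces the posterior is Beta(1+k, 4), with mean (1+k)/(1+4+k).
Set (1+k)/(5+k) > 0.30 and solve: k > (0.30·5 − 1)/(1 − 0.30) = 0.714.
The smallest integer exceeding 0.714 is 1.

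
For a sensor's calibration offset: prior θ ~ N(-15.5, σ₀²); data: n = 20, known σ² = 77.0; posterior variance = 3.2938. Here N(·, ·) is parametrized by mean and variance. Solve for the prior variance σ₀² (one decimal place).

σ₀² = 22.8

Posterior precision equals prior precision plus data precision: 1/σ_n² = 1/σ₀² + n/σ².
So 1/σ₀² = 1/3.2938 − 20/77.0 = 0.303601 − 0.259740 = 0.043861.
Hence σ₀² = 1/0.043861 ≈ 22.8.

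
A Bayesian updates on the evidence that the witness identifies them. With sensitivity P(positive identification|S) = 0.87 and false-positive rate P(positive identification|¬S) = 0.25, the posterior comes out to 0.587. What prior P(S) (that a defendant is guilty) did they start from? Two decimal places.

P(S) = 0.29

Bayes' rule in odds form gives O(S|E) = O(S)·[P(E|S)/P(E|¬S)], hence O(S) = O(S|E)/LR.
Posterior odds = 0.587/(1−0.587) = 1.4213. LR = 0.87/0.25 = 3.4800.
Prior odds = 1.4213/3.4800 = 0.4084, so P(S) = 0.4084/(1+0.4084) ≈ 0.29.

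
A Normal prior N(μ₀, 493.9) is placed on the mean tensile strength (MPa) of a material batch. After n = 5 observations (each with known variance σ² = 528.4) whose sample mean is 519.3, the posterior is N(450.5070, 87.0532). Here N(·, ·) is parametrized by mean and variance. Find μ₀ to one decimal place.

μ₀ = 129.0

The posterior mean is a precision-weighted average: μ_n = (τ₀μ₀ + τ_data·x̄)/(τ₀+τ_data), with τ₀=1/σ₀² and τ_data=n/σ².
Here τ₀ = 1/493.9 = 0.002025 and τ_data = 5/528.4 = 0.009463, so τ_n = 0.011488.
Rearranging for μ₀: μ₀ = (μ_n·τ_n − τ_data·x̄)/τ₀ = (450.5070·0.011488 − 0.009463·519.3) / 0.002025 = 0.261289/0.002025 ≈ 129.0.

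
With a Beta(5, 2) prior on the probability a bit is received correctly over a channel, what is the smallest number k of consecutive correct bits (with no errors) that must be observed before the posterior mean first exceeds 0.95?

k = 34

After k correct bits and 0 errors the posterior is Beta(5+k, 2), with mean (5+k)/(5+2+k).
Set (5+k)/(7+k) > 0.95 and solve: k > (0.95·7 − 5)/(1 − 0.95) = 33.000.
The smallest integer exceeding 33.000 is 34.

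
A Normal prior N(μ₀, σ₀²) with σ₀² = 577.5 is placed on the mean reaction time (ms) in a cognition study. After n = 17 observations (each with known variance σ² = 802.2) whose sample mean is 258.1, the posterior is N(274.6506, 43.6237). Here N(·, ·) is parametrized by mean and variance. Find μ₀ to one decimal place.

μ₀ = 477.2

The posterior mean is a precision-weighted average: μ_n = (τ₀μ₀ + τ_data·x̄)/(τ₀+τ_data), with τ₀=1/σ₀² and τ_data=n/σ².
Here τ₀ = 1/577.5 = 0.001732 and τ_data = 17/802.2 = 0.021192, so τ_n = 0.022924.
Rearranging for μ₀: μ₀ = (μ_n·τ_n − τ_data·x̄)/τ₀ = (274.6506·0.022924 − 0.021192·258.1) / 0.001732 = 0.826435/0.001732 ≈ 477.2.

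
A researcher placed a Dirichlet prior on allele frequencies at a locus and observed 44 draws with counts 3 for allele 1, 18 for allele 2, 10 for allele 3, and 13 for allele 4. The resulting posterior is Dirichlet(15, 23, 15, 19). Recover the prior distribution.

Dirichlet(12, 5, 5, 6)

For a Dirichlet(α) prior with multinomial counts c, the posterior is Dirichlet(α + c) componentwise.
Subtract each count from the matching posterior parameter: 15−3=12, 23−18=5, 15−10=5, 19−13=6.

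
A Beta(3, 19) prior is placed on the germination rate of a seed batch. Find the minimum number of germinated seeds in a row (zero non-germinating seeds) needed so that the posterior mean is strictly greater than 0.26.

k = 4

After k germinated seeds and 0 non-germinating seeds the posterior is Beta(3+k, 19), with mean (3+k)/(3+19+k).
Set (3+k)/(22+k) > 0.26 and solve: k > (0.26·22 − 3)/(1 − 0.26) = 3.676.
The smallest integer exceeding 3.676 is 4.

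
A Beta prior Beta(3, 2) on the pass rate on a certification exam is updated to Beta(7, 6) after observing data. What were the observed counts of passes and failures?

4 passes and 4 failures

A Beta(a, b) prior with s successes and f failures in binomial data gives a Beta(a+s, b+f) posterior.
Match parameters: s=7−3=4, f=6−2=4.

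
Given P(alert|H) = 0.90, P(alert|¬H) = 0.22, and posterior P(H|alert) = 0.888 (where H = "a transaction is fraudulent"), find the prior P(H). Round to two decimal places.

P(H) = 0.66

Bayes' rule in odds form gives O(H|E) = O(H)·[P(E|H)/P(E|¬H)], hence O(H) = O(H|E)/LR.
Posterior odds = 0.888/(1−0.888) = 7.9286. LR = 0.90/0.22 = 4.0909.
Prior odds = 7.9286/4.0909 = 1.9381, so P(H) = 1.9381/(1+1.9381) ≈ 0.66.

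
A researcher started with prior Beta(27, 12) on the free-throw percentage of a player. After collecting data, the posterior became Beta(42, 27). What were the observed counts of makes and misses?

A Beta(α, β) prior with s successes and f failures in binomial data gives a Beta(α+s, β+f) posterior.
So s = 42 − 27 = 15 and f = 27 − 12 = 15.

15 makes and 15 misses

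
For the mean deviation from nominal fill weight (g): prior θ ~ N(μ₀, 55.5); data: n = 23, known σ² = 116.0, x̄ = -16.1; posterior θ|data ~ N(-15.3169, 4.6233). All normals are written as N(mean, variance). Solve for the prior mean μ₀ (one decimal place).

With known observation variance, the Normal–Normal posterior has precision τ_n = τ₀ + n/σ² and mean μ_n = (τ₀μ₀ + (n/σ²)x̄)/τ_n.
Here τ₀ = 1/55.5 = 0.018018 and τ_data = 23/116.0 = 0.198276, so τ_n = 0.216294.
Rearranging for μ₀: μ₀ = (μ_n·τ_n − τ_data·x̄)/τ₀ = (-15.3169·0.216294 − 0.198276·-16.1) / 0.018018 = -0.120710/0.018018 ≈ -6.7.

μ₀ = -6.7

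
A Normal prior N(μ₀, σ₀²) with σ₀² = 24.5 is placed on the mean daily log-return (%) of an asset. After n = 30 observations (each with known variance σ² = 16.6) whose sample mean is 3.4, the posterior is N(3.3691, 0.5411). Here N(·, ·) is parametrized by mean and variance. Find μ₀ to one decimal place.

μ₀ = 2.0

With known observation variance, the Normal–Normal posterior has precision τ_n = τ₀ + n/σ² and mean μ_n = (τ₀μ₀ + (n/σ²)x̄)/τ_n.
Here τ₀ = 1/24.5 = 0.040816 and τ_data = 30/16.6 = 1.807229, so τ_n = 1.848045.
Rearranging for μ₀: μ₀ = (μ_n·τ_n − τ_data·x̄)/τ₀ = (3.3691·1.848045 − 1.807229·3.4) / 0.040816 = 0.081670/0.040816 ≈ 2.0.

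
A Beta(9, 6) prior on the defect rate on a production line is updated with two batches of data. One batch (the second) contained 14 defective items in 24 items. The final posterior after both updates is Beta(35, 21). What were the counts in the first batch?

Sequential conjugate updates are equivalent to a single update on the pooled data, so total successes = posterior α − prior α and total failures = posterior β − prior β.
Total across both batches: 35−9=26 defective items, 21−6=15 good items.
Subtract the second batch: 26−14=12 defective items and 15−10=5 good items.

12 defective items and 5 good items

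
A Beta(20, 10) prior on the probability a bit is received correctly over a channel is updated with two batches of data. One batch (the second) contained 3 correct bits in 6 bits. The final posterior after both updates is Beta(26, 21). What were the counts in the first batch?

Because Beta–binomial updating is additive in the counts, the combined data contributed (α_post−α_prior, β_post−β_prior) successes and failures.
Total across both batches: 26−20=6 correct bits, 21−10=11 errors.
Subtract the second batch: 6−3=3 correct bits and 11−3=8 errors.

3 correct bits and 8 errors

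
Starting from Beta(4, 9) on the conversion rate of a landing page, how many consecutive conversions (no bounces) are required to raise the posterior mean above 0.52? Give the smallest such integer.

After k conversions and 0 bounces the posterior is Beta(4+k, 9), with mean (4+k)/(4+9+k).
Set (4+k)/(13+k) > 0.52 and solve: k > (0.52·13 − 4)/(1 − 0.52) = 5.750.
The smallest integer exceeding 5.750 is 6.

k = 6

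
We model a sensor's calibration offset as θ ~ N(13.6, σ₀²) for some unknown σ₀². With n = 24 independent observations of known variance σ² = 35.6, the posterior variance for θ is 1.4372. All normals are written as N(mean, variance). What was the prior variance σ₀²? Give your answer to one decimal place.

σ₀² = 46.2

For the Normal–Normal model with known σ², precisions add: τ_n = τ₀ + n/σ².
So 1/σ₀² = 1/1.4372 − 24/35.6 = 0.695797 − 0.674157 = 0.021640.
Hence σ₀² = 1/0.021640 ≈ 46.2.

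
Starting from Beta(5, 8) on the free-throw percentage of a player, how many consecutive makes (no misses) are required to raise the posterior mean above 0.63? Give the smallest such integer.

k = 9

After k makes and 0 misses the posterior is Beta(5+k, 8), with mean (5+k)/(5+8+k).
Set (5+k)/(13+k) > 0.63 and solve: k > (0.63·13 − 5)/(1 − 0.63) = 8.622.
The smallest integer exceeding 8.622 is 9, and checking k=9: (14)/(22) = 0.6364 > 0.63.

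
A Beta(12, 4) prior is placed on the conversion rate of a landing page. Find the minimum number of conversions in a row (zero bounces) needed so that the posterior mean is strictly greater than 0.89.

k = 21

After k conversions and 0 bounces the posterior is Beta(12+k, 4), with mean (12+k)/(12+4+k).
Set (12+k)/(16+k) > 0.89 and solve: k > (0.89·16 − 12)/(1 − 0.89) = 20.364.
The smallest integer exceeding 20.364 is 21, and checking k=21: (33)/(37) = 0.8919 > 0.89.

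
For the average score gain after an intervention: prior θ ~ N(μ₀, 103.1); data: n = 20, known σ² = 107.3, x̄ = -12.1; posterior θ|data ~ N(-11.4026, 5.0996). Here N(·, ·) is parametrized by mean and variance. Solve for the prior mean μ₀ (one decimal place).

μ₀ = 2.0

The posterior mean is a precision-weighted average: μ_n = (τ₀μ₀ + τ_data·x̄)/(τ₀+τ_data), with τ₀=1/σ₀² and τ_data=n/σ².
Here τ₀ = 1/103.1 = 0.009699 and τ_data = 20/107.3 = 0.186393, so τ_n = 0.196092.
Rearranging for μ₀: μ₀ = (μ_n·τ_n − τ_data·x̄)/τ₀ = (-11.4026·0.196092 − 0.186393·-12.1) / 0.009699 = 0.019397/0.009699 ≈ 2.0.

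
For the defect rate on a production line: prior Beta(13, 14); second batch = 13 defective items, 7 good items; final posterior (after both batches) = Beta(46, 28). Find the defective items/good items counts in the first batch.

Sequential conjugate updates are equivalent to a single update on the pooled data, so total successes = posterior α − prior α and total failures = posterior β − prior β.
Total across both batches: 46−13=33 defective items, 28−14=14 good items.
Subtract the second batch: 33−13=20 defective items and 14−7=7 good items.

20 defective items and 7 good items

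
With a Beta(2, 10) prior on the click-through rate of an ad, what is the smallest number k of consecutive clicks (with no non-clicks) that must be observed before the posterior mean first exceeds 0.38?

After k clicks and 0 non-clicks the posterior is Beta(2+k, 10), with mean (2+k)/(2+10+k).
Set (2+k)/(12+k) > 0.38 and solve: k > (0.38·12 − 2)/(1 − 0.38) = 4.129.
The smallest integer exceeding 4.129 is 5, and checking k=5: (7)/(17) = 0.4118 > 0.38.

k = 5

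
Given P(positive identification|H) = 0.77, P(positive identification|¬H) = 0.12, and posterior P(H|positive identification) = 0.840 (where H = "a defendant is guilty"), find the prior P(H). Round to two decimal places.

P(H) = 0.45

Bayes' rule in odds form gives O(H|E) = O(H)·[P(E|H)/P(E|¬H)], hence O(H) = O(H|E)/LR.
Posterior odds = 0.840/(1−0.840) = 5.2500. LR = 0.77/0.12 = 6.4167.
Prior odds = 5.2500/6.4167 = 0.8182, so P(H) = 0.8182/(1+0.8182) ≈ 0.45.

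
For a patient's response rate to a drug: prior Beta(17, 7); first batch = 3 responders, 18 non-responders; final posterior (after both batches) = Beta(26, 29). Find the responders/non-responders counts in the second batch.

Because Beta–binomial updating is additive in the counts, the combined data contributed (α_post−α_prior, β_post−β_prior) successes and failures.
Total across both batches: 26−17=9 responders, 29−7=22 non-responders.
Subtract the first batch: 9−3=6 responders and 22−18=4 non-responders.

6 responders and 4 non-responders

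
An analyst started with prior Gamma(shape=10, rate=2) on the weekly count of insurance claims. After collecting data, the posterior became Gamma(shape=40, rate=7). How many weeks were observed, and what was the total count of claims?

n = 5 weeks with total 30 claims

Gamma–Poisson conjugacy: posterior shape = α + Σxᵢ, posterior rate = β + n.
Matching: Σxᵢ = 40 − 10 = 30 and n = 7 − 2 = 5.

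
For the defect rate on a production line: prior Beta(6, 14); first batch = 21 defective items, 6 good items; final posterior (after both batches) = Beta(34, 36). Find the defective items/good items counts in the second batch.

7 defective items and 16 good items

Sequential conjugate updates are equivalent to a single update on the pooled data, so total successes = posterior α − prior α and total failures = posterior β − prior β.
Total across both batches: 34−6=28 defective items, 36−14=22 good items.
Subtract the first batch: 28−21=7 defective items and 22−6=16 good items.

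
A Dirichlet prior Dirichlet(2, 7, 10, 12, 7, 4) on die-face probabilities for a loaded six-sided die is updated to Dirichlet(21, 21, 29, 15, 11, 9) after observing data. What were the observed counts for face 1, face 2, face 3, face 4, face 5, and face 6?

For a Dirichlet(α) prior with multinomial counts c, the posterior is Dirichlet(α + c) componentwise.
Counts are posterior − prior componentwise: 21−2=19, 21−7=14, 29−10=19, 15−12=3, 11−7=4, 9−4=5.

counts (19, 14, 19, 3, 4, 5)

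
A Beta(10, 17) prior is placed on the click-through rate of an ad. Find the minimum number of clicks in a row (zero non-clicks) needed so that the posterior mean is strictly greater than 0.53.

k = 10

After k clicks and 0 non-clicks the posterior is Beta(10+k, 17), with mean (10+k)/(10+17+k).
Set (10+k)/(27+k) > 0.53 and solve: k > (0.53·27 − 10)/(1 − 0.53) = 9.170.
The smallest integer exceeding 9.170 is 10.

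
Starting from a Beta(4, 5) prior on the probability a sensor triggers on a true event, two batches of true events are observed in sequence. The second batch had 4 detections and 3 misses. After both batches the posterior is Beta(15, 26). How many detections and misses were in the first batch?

Sequential conjugate updates are equivalent to a single update on the pooled data, so total successes = posterior α − prior α and total failures = posterior β − prior β.
Total across both batches: 15−4=11 detections, 26−5=21 misses.
Subtract the second batch: 11−4=7 detections and 21−3=18 misses.

7 detections and 18 misses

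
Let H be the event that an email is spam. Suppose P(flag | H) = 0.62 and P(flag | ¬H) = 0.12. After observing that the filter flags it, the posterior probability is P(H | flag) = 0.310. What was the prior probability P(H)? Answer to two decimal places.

P(H) = 0.08

Bayes' rule in odds form gives O(H|E) = O(H)·[P(E|H)/P(E|¬H)], hence O(H) = O(H|E)/LR.
Posterior odds = 0.310/(1−0.310) = 0.4493. LR = 0.62/0.12 = 5.1667.
Prior odds = 0.4493/5.1667 = 0.0870, so P(H) = 0.0870/(1+0.0870) ≈ 0.08.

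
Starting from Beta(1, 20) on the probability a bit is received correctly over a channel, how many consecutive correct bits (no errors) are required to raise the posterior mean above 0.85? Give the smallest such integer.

After k correct bits and 0 errors the posterior is Beta(1+k, 20), with mean (1+k)/(1+20+k).
Set (1+k)/(21+k) > 0.85 and solve: k > (0.85·21 − 1)/(1 − 0.85) = 112.333.
The smallest integer exceeding 112.333 is 113.

k = 113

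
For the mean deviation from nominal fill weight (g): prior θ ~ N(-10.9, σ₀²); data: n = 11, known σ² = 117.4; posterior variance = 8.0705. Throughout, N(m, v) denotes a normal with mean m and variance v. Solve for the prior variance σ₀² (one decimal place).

σ₀² = 33.1

Posterior precision equals prior precision plus data precision: 1/σ_n² = 1/σ₀² + n/σ².
So 1/σ₀² = 1/8.0705 − 11/117.4 = 0.123908 − 0.093697 = 0.030211.
Hence σ₀² = 1/0.030211 ≈ 33.1.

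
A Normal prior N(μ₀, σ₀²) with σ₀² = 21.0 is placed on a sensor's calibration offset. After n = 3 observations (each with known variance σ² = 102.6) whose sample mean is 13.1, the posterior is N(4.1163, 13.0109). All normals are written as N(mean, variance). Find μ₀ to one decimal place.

The posterior mean is a precision-weighted average: μ_n = (τ₀μ₀ + τ_data·x̄)/(τ₀+τ_data), with τ₀=1/σ₀² and τ_data=n/σ².
Here τ₀ = 1/21.0 = 0.047619 and τ_data = 3/102.6 = 0.029240, so τ_n = 0.076859.
Rearranging for μ₀: μ₀ = (μ_n·τ_n − τ_data·x̄)/τ₀ = (4.1163·0.076859 − 0.029240·13.1) / 0.047619 = -0.066669/0.047619 ≈ -1.4.

μ₀ = -1.4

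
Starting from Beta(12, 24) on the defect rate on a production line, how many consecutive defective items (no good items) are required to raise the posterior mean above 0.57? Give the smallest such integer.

After k defective items and 0 good items the posterior is Beta(12+k, 24), with mean (12+k)/(12+24+k).
Set (12+k)/(36+k) > 0.57 and solve: k > (0.57·36 − 12)/(1 − 0.57) = 19.814.
The smallest integer exceeding 19.814 is 20, and checking k=20: (32)/(56) = 0.5714 > 0.57.

k = 20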